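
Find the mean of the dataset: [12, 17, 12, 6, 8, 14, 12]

11.5714

Step 1: Sum all values: 12 + 17 + 12 + 6 + 8 + 14 + 12 = 81
Step 2: Count the number of values: n = 7
Step 3: Mean = sum / n = 81 / 7 = 11.5714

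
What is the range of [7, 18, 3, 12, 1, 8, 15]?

17

Step 1: Identify the maximum value: max = 18
Step 2: Identify the minimum value: min = 1
Step 3: Range = max - min = 18 - 1 = 17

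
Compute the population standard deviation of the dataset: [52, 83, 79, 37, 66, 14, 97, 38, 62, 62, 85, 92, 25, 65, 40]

24.2135

Step 1: Compute the mean: 59.8
Step 2: Sum of squared deviations from the mean: 8794.4
Step 3: Population variance = 8794.4 / 15 = 586.2933
Step 4: Standard deviation = sqrt(586.2933) = 24.2135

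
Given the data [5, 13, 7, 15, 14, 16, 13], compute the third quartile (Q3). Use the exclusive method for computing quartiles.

15

Step 1: Sort the data: [5, 7, 13, 13, 14, 15, 16]
Step 2: n = 7
Step 3: Using the exclusive quartile method:
  Q1 = 7
  Q2 (median) = 13
  Q3 = 15
  IQR = Q3 - Q1 = 15 - 7 = 8
Step 4: Q3 = 15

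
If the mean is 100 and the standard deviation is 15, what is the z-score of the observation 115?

1

Step 1: Recall the z-score formula: z = (x - mu) / sigma
Step 2: Substitute values: z = (115 - 100) / 15
Step 3: z = 15 / 15 = 1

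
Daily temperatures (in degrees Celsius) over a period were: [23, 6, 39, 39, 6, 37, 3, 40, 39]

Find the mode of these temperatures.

39

Step 1: Count the frequency of each value:
  3: appears 1 time(s)
  6: appears 2 time(s)
  23: appears 1 time(s)
  37: appears 1 time(s)
  39: appears 3 time(s)
  40: appears 1 time(s)
Step 2: The value 39 appears most frequently (3 times).
Step 3: Mode = 39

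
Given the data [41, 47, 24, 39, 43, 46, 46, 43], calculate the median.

43

Step 1: Sort the data in ascending order: [24, 39, 41, 43, 43, 46, 46, 47]
Step 2: The number of values is n = 8.
Step 3: Since n is even, the median is the average of positions 4 and 5:
  Median = (43 + 43) / 2 = 43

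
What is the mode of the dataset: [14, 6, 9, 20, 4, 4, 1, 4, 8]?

4

Step 1: Count the frequency of each value:
  1: appears 1 time(s)
  4: appears 3 time(s)
  6: appears 1 time(s)
  8: appears 1 time(s)
  9: appears 1 time(s)
  14: appears 1 time(s)
  20: appears 1 time(s)
Step 2: The value 4 appears most frequently (3 times).
Step 3: Mode = 4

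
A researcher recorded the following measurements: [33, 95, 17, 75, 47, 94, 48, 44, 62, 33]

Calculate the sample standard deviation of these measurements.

26.2797

Step 1: Compute the mean: 54.8
Step 2: Sum of squared deviations from the mean: 6215.6
Step 3: Sample variance = 6215.6 / 9 = 690.6222
Step 4: Standard deviation = sqrt(690.6222) = 26.2797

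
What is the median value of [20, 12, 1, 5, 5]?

5

Step 1: Sort the data in ascending order: [1, 5, 5, 12, 20]
Step 2: The number of values is n = 5.
Step 3: Since n is odd, the median is the middle value at position 3: 5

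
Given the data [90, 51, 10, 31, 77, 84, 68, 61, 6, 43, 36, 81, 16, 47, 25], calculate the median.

47

Step 1: Sort the data in ascending order: [6, 10, 16, 25, 31, 36, 43, 47, 51, 61, 68, 77, 81, 84, 90]
Step 2: The number of values is n = 15.
Step 3: Since n is odd, the median is the middle value at position 8: 47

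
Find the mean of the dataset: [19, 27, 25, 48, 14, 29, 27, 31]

27.5

Step 1: Sum all values: 19 + 27 + 25 + 48 + 14 + 29 + 27 + 31 = 220
Step 2: Count the number of values: n = 8
Step 3: Mean = sum / n = 220 / 8 = 27.5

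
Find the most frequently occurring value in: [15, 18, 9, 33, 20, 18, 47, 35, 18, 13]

18

Step 1: Count the frequency of each value:
  9: appears 1 time(s)
  13: appears 1 time(s)
  15: appears 1 time(s)
  18: appears 3 time(s)
  20: appears 1 time(s)
  33: appears 1 time(s)
  35: appears 1 time(s)
  47: appears 1 time(s)
Step 2: The value 18 appears most frequently (3 times).
Step 3: Mode = 18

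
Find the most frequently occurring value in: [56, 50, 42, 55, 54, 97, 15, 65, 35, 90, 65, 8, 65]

65

Step 1: Count the frequency of each value:
  8: appears 1 time(s)
  15: appears 1 time(s)
  35: appears 1 time(s)
  42: appears 1 time(s)
  50: appears 1 time(s)
  54: appears 1 time(s)
  55: appears 1 time(s)
  56: appears 1 time(s)
  65: appears 3 time(s)
  90: appears 1 time(s)
  97: appears 1 time(s)
Step 2: The value 65 appears most frequently (3 times).
Step 3: Mode = 65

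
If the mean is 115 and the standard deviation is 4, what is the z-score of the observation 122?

1.75

Step 1: Recall the z-score formula: z = (x - mu) / sigma
Step 2: Substitute values: z = (122 - 115) / 4
Step 3: z = 7 / 4 = 1.75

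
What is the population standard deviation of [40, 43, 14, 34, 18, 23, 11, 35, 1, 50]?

15.0496

Step 1: Compute the mean: 26.9
Step 2: Sum of squared deviations from the mean: 2264.9
Step 3: Population variance = 2264.9 / 10 = 226.49
Step 4: Standard deviation = sqrt(226.49) = 15.0496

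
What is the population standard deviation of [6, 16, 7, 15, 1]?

5.6921

Step 1: Compute the mean: 9
Step 2: Sum of squared deviations from the mean: 162
Step 3: Population variance = 162 / 5 = 32.4
Step 4: Standard deviation = sqrt(32.4) = 5.6921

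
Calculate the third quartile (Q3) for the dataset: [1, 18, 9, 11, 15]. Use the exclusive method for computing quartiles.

16.5

Step 1: Sort the data: [1, 9, 11, 15, 18]
Step 2: n = 5
Step 3: Using the exclusive quartile method:
  Q1 = 5
  Q2 (median) = 11
  Q3 = 16.5
  IQR = Q3 - Q1 = 16.5 - 5 = 11.5
Step 4: Q3 = 16.5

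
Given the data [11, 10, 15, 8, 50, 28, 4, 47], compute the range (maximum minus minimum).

46

Step 1: Identify the maximum value: max = 50
Step 2: Identify the minimum value: min = 4
Step 3: Range = max - min = 50 - 4 = 46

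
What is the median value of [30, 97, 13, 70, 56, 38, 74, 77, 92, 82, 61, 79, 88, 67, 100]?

74

Step 1: Sort the data in ascending order: [13, 30, 38, 56, 61, 67, 70, 74, 77, 79, 82, 88, 92, 97, 100]
Step 2: The number of values is n = 15.
Step 3: Since n is odd, the median is the middle value at position 8: 74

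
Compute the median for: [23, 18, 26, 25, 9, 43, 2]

23

Step 1: Sort the data in ascending order: [2, 9, 18, 23, 25, 26, 43]
Step 2: The number of values is n = 7.
Step 3: Since n is odd, the median is the middle value at position 4: 23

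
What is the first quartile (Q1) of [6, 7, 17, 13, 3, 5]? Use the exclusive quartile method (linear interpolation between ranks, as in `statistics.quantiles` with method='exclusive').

4.5

Step 1: Sort the data: [3, 5, 6, 7, 13, 17]
Step 2: n = 6
Step 3: Using the exclusive quartile method:
  Q1 = 4.5
  Q2 (median) = 6.5
  Q3 = 14
  IQR = Q3 - Q1 = 14 - 4.5 = 9.5
Step 4: Q1 = 4.5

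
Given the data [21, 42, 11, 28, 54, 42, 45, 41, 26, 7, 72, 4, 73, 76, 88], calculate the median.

42

Step 1: Sort the data in ascending order: [4, 7, 11, 21, 26, 28, 41, 42, 42, 45, 54, 72, 73, 76, 88]
Step 2: The number of values is n = 15.
Step 3: Since n is odd, the median is the middle value at position 8: 42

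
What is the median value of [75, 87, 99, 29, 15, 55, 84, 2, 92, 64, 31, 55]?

59.5

Step 1: Sort the data in ascending order: [2, 15, 29, 31, 55, 55, 64, 75, 84, 87, 92, 99]
Step 2: The number of values is n = 12.
Step 3: Since n is even, the median is the average of positions 6 and 7:
  Median = (55 + 64) / 2 = 59.5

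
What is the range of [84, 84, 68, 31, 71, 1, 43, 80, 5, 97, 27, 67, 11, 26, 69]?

96

Step 1: Identify the maximum value: max = 97
Step 2: Identify the minimum value: min = 1
Step 3: Range = max - min = 97 - 1 = 96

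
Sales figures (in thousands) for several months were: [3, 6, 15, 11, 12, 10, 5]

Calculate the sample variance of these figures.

18.4762

Step 1: Compute the mean: (3 + 6 + 15 + 11 + 12 + 10 + 5) / 7 = 8.8571
Step 2: Compute squared deviations from the mean:
  (3 - 8.8571)^2 = 34.3061
  (6 - 8.8571)^2 = 8.1633
  (15 - 8.8571)^2 = 37.7347
  (11 - 8.8571)^2 = 4.5918
  (12 - 8.8571)^2 = 9.8776
  (10 - 8.8571)^2 = 1.3061
  (5 - 8.8571)^2 = 14.8776
Step 3: Sum of squared deviations = 110.8571
Step 4: Sample variance = 110.8571 / 6 = 18.4762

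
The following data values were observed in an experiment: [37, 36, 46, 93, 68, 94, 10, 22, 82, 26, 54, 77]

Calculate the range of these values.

84

Step 1: Identify the maximum value: max = 94
Step 2: Identify the minimum value: min = 10
Step 3: Range = max - min = 94 - 10 = 84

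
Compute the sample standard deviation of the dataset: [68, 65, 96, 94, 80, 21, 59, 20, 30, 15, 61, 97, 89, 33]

30.2778

Step 1: Compute the mean: 59.1429
Step 2: Sum of squared deviations from the mean: 11917.7143
Step 3: Sample variance = 11917.7143 / 13 = 916.7473
Step 4: Standard deviation = sqrt(916.7473) = 30.2778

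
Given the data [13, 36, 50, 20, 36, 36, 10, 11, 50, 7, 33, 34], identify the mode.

36

Step 1: Count the frequency of each value:
  7: appears 1 time(s)
  10: appears 1 time(s)
  11: appears 1 time(s)
  13: appears 1 time(s)
  20: appears 1 time(s)
  33: appears 1 time(s)
  34: appears 1 time(s)
  36: appears 3 time(s)
  50: appears 2 time(s)
Step 2: The value 36 appears most frequently (3 times).
Step 3: Mode = 36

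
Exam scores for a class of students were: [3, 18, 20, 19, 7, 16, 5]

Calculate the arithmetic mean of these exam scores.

12.5714

Step 1: Sum all values: 3 + 18 + 20 + 19 + 7 + 16 + 5 = 88
Step 2: Count the number of values: n = 7
Step 3: Mean = sum / n = 88 / 7 = 12.5714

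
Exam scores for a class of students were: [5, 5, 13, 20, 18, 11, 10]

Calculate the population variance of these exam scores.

29.0612

Step 1: Compute the mean: (5 + 5 + 13 + 20 + 18 + 11 + 10) / 7 = 11.7143
Step 2: Compute squared deviations from the mean:
  (5 - 11.7143)^2 = 45.0816
  (5 - 11.7143)^2 = 45.0816
  (13 - 11.7143)^2 = 1.6531
  (20 - 11.7143)^2 = 68.6531
  (18 - 11.7143)^2 = 39.5102
  (11 - 11.7143)^2 = 0.5102
  (10 - 11.7143)^2 = 2.9388
Step 3: Sum of squared deviations = 203.4286
Step 4: Population variance = 203.4286 / 7 = 29.0612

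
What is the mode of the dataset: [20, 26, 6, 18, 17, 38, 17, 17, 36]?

17

Step 1: Count the frequency of each value:
  6: appears 1 time(s)
  17: appears 3 time(s)
  18: appears 1 time(s)
  20: appears 1 time(s)
  26: appears 1 time(s)
  36: appears 1 time(s)
  38: appears 1 time(s)
Step 2: The value 17 appears most frequently (3 times).
Step 3: Mode = 17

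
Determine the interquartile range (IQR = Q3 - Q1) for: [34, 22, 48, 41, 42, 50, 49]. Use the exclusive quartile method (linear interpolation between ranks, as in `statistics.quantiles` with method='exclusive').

15

Step 1: Sort the data: [22, 34, 41, 42, 48, 49, 50]
Step 2: n = 7
Step 3: Using the exclusive quartile method:
  Q1 = 34
  Q2 (median) = 42
  Q3 = 49
  IQR = Q3 - Q1 = 49 - 34 = 15
Step 4: IQR = 15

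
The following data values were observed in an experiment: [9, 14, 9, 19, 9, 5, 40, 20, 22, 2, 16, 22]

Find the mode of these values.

9

Step 1: Count the frequency of each value:
  2: appears 1 time(s)
  5: appears 1 time(s)
  9: appears 3 time(s)
  14: appears 1 time(s)
  16: appears 1 time(s)
  19: appears 1 time(s)
  20: appears 1 time(s)
  22: appears 2 time(s)
  40: appears 1 time(s)
Step 2: The value 9 appears most frequently (3 times).
Step 3: Mode = 9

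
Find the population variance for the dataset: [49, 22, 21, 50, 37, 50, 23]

164.5714

Step 1: Compute the mean: (49 + 22 + 21 + 50 + 37 + 50 + 23) / 7 = 36
Step 2: Compute squared deviations from the mean:
  (49 - 36)^2 = 169
  (22 - 36)^2 = 196
  (21 - 36)^2 = 225
  (50 - 36)^2 = 196
  (37 - 36)^2 = 1
  (50 - 36)^2 = 196
  (23 - 36)^2 = 169
Step 3: Sum of squared deviations = 1152
Step 4: Population variance = 1152 / 7 = 164.5714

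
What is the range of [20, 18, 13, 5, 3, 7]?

17

Step 1: Identify the maximum value: max = 20
Step 2: Identify the minimum value: min = 3
Step 3: Range = max - min = 20 - 3 = 17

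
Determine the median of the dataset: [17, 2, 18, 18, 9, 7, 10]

10

Step 1: Sort the data in ascending order: [2, 7, 9, 10, 17, 18, 18]
Step 2: The number of values is n = 7.
Step 3: Since n is odd, the median is the middle value at position 4: 10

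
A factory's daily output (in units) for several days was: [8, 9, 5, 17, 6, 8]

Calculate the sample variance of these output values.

18.1667

Step 1: Compute the mean: (8 + 9 + 5 + 17 + 6 + 8) / 6 = 8.8333
Step 2: Compute squared deviations from the mean:
  (8 - 8.8333)^2 = 0.6944
  (9 - 8.8333)^2 = 0.0278
  (5 - 8.8333)^2 = 14.6944
  (17 - 8.8333)^2 = 66.6944
  (6 - 8.8333)^2 = 8.0278
  (8 - 8.8333)^2 = 0.6944
Step 3: Sum of squared deviations = 90.8333
Step 4: Sample variance = 90.8333 / 5 = 18.1667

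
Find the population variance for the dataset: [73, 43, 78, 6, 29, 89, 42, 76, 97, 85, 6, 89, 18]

1031.5621

Step 1: Compute the mean: (73 + 43 + 78 + 6 + 29 + 89 + 42 + 76 + 97 + 85 + 6 + 89 + 18) / 13 = 56.2308
Step 2: Compute squared deviations from the mean:
  (73 - 56.2308)^2 = 281.2071
  (43 - 56.2308)^2 = 175.0533
  (78 - 56.2308)^2 = 473.8994
  (6 - 56.2308)^2 = 2523.1302
  (29 - 56.2308)^2 = 741.5148
  (89 - 56.2308)^2 = 1073.8225
  (42 - 56.2308)^2 = 202.5148
  (76 - 56.2308)^2 = 390.8225
  (97 - 56.2308)^2 = 1662.1302
  (85 - 56.2308)^2 = 827.6686
  (6 - 56.2308)^2 = 2523.1302
  (89 - 56.2308)^2 = 1073.8225
  (18 - 56.2308)^2 = 1461.5917
Step 3: Sum of squared deviations = 13410.3077
Step 4: Population variance = 13410.3077 / 13 = 1031.5621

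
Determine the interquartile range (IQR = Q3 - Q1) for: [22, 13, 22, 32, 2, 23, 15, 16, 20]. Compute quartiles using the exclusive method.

8.5

Step 1: Sort the data: [2, 13, 15, 16, 20, 22, 22, 23, 32]
Step 2: n = 9
Step 3: Using the exclusive quartile method:
  Q1 = 14
  Q2 (median) = 20
  Q3 = 22.5
  IQR = Q3 - Q1 = 22.5 - 14 = 8.5
Step 4: IQR = 8.5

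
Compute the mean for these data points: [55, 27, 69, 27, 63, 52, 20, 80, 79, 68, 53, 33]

52.1667

Step 1: Sum all values: 55 + 27 + 69 + 27 + 63 + 52 + 20 + 80 + 79 + 68 + 53 + 33 = 626
Step 2: Count the number of values: n = 12
Step 3: Mean = sum / n = 626 / 12 = 52.1667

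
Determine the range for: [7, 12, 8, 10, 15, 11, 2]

13

Step 1: Identify the maximum value: max = 15
Step 2: Identify the minimum value: min = 2
Step 3: Range = max - min = 15 - 2 = 13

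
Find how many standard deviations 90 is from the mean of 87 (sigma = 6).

0.5

Step 1: Recall the z-score formula: z = (x - mu) / sigma
Step 2: Substitute values: z = (90 - 87) / 6
Step 3: z = 3 / 6 = 0.5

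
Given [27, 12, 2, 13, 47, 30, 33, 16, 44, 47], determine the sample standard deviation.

15.9892

Step 1: Compute the mean: 27.1
Step 2: Sum of squared deviations from the mean: 2300.9
Step 3: Sample variance = 2300.9 / 9 = 255.6556
Step 4: Standard deviation = sqrt(255.6556) = 15.9892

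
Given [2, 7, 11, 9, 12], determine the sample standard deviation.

3.9623

Step 1: Compute the mean: 8.2
Step 2: Sum of squared deviations from the mean: 62.8
Step 3: Sample variance = 62.8 / 4 = 15.7
Step 4: Standard deviation = sqrt(15.7) = 3.9623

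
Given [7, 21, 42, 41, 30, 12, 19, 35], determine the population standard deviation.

12.2927

Step 1: Compute the mean: 25.875
Step 2: Sum of squared deviations from the mean: 1208.875
Step 3: Population variance = 1208.875 / 8 = 151.1094
Step 4: Standard deviation = sqrt(151.1094) = 12.2927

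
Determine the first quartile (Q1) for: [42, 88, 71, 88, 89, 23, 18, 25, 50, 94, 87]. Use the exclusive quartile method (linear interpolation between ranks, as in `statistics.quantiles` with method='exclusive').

25

Step 1: Sort the data: [18, 23, 25, 42, 50, 71, 87, 88, 88, 89, 94]
Step 2: n = 11
Step 3: Using the exclusive quartile method:
  Q1 = 25
  Q2 (median) = 71
  Q3 = 88
  IQR = Q3 - Q1 = 88 - 25 = 63
Step 4: Q1 = 25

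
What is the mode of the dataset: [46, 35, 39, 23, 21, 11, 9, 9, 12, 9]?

9

Step 1: Count the frequency of each value:
  9: appears 3 time(s)
  11: appears 1 time(s)
  12: appears 1 time(s)
  21: appears 1 time(s)
  23: appears 1 time(s)
  35: appears 1 time(s)
  39: appears 1 time(s)
  46: appears 1 time(s)
Step 2: The value 9 appears most frequently (3 times).
Step 3: Mode = 9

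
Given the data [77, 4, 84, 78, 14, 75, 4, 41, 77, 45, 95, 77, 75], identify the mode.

77

Step 1: Count the frequency of each value:
  4: appears 2 time(s)
  14: appears 1 time(s)
  41: appears 1 time(s)
  45: appears 1 time(s)
  75: appears 2 time(s)
  77: appears 3 time(s)
  78: appears 1 time(s)
  84: appears 1 time(s)
  95: appears 1 time(s)
Step 2: The value 77 appears most frequently (3 times).
Step 3: Mode = 77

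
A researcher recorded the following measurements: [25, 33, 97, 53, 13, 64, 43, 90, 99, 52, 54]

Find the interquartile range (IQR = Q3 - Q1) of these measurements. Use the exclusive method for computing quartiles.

57

Step 1: Sort the data: [13, 25, 33, 43, 52, 53, 54, 64, 90, 97, 99]
Step 2: n = 11
Step 3: Using the exclusive quartile method:
  Q1 = 33
  Q2 (median) = 53
  Q3 = 90
  IQR = Q3 - Q1 = 90 - 33 = 57
Step 4: IQR = 57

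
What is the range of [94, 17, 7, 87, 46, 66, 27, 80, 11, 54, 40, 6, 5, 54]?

89

Step 1: Identify the maximum value: max = 94
Step 2: Identify the minimum value: min = 5
Step 3: Range = max - min = 94 - 5 = 89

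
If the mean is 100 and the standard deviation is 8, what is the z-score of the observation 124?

3

Step 1: Recall the z-score formula: z = (x - mu) / sigma
Step 2: Substitute values: z = (124 - 100) / 8
Step 3: z = 24 / 8 = 3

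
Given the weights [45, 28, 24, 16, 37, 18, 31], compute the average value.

28.4286

Step 1: Sum all values: 45 + 28 + 24 + 16 + 37 + 18 + 31 = 199
Step 2: Count the number of values: n = 7
Step 3: Mean = sum / n = 199 / 7 = 28.4286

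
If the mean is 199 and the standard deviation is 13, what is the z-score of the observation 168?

-2.3846

Step 1: Recall the z-score formula: z = (x - mu) / sigma
Step 2: Substitute values: z = (168 - 199) / 13
Step 3: z = -31 / 13 = -2.3846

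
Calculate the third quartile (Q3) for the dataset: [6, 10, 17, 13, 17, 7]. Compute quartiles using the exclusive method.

17

Step 1: Sort the data: [6, 7, 10, 13, 17, 17]
Step 2: n = 6
Step 3: Using the exclusive quartile method:
  Q1 = 6.75
  Q2 (median) = 11.5
  Q3 = 17
  IQR = Q3 - Q1 = 17 - 6.75 = 10.25
Step 4: Q3 = 17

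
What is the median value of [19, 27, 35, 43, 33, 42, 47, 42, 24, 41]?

38

Step 1: Sort the data in ascending order: [19, 24, 27, 33, 35, 41, 42, 42, 43, 47]
Step 2: The number of values is n = 10.
Step 3: Since n is even, the median is the average of positions 5 and 6:
  Median = (35 + 41) / 2 = 38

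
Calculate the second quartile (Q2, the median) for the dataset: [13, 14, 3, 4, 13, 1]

8.5

Step 1: Sort the data: [1, 3, 4, 13, 13, 14]
Step 2: n = 6
Step 3: Q2 is the median. Since n is even, it is the average of the values at positions 3 and 4:
  Q2 = (4 + 13) / 2 = 8.5
Step 4: Q2 = 8.5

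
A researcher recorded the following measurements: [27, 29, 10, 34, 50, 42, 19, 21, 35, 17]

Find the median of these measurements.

28

Step 1: Sort the data in ascending order: [10, 17, 19, 21, 27, 29, 34, 35, 42, 50]
Step 2: The number of values is n = 10.
Step 3: Since n is even, the median is the average of positions 5 and 6:
  Median = (27 + 29) / 2 = 28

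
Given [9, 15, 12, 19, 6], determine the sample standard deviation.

5.0695

Step 1: Compute the mean: 12.2
Step 2: Sum of squared deviations from the mean: 102.8
Step 3: Sample variance = 102.8 / 4 = 25.7
Step 4: Standard deviation = sqrt(25.7) = 5.0695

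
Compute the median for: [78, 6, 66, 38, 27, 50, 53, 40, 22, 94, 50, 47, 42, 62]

48.5

Step 1: Sort the data in ascending order: [6, 22, 27, 38, 40, 42, 47, 50, 50, 53, 62, 66, 78, 94]
Step 2: The number of values is n = 14.
Step 3: Since n is even, the median is the average of positions 7 and 8:
  Median = (47 + 50) / 2 = 48.5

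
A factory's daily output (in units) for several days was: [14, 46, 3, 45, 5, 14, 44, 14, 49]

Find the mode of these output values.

14

Step 1: Count the frequency of each value:
  3: appears 1 time(s)
  5: appears 1 time(s)
  14: appears 3 time(s)
  44: appears 1 time(s)
  45: appears 1 time(s)
  46: appears 1 time(s)
  49: appears 1 time(s)
Step 2: The value 14 appears most frequently (3 times).
Step 3: Mode = 14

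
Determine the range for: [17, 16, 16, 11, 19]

8

Step 1: Identify the maximum value: max = 19
Step 2: Identify the minimum value: min = 11
Step 3: Range = max - min = 19 - 11 = 8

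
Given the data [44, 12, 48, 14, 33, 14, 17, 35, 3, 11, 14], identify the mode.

14

Step 1: Count the frequency of each value:
  3: appears 1 time(s)
  11: appears 1 time(s)
  12: appears 1 time(s)
  14: appears 3 time(s)
  17: appears 1 time(s)
  33: appears 1 time(s)
  35: appears 1 time(s)
  44: appears 1 time(s)
  48: appears 1 time(s)
Step 2: The value 14 appears most frequently (3 times).
Step 3: Mode = 14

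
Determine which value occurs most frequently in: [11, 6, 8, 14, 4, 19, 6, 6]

6

Step 1: Count the frequency of each value:
  4: appears 1 time(s)
  6: appears 3 time(s)
  8: appears 1 time(s)
  11: appears 1 time(s)
  14: appears 1 time(s)
  19: appears 1 time(s)
Step 2: The value 6 appears most frequently (3 times).
Step 3: Mode = 6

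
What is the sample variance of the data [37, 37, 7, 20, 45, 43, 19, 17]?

197.5536

Step 1: Compute the mean: (37 + 37 + 7 + 20 + 45 + 43 + 19 + 17) / 8 = 28.125
Step 2: Compute squared deviations from the mean:
  (37 - 28.125)^2 = 78.7656
  (37 - 28.125)^2 = 78.7656
  (7 - 28.125)^2 = 446.2656
  (20 - 28.125)^2 = 66.0156
  (45 - 28.125)^2 = 284.7656
  (43 - 28.125)^2 = 221.2656
  (19 - 28.125)^2 = 83.2656
  (17 - 28.125)^2 = 123.7656
Step 3: Sum of squared deviations = 1382.875
Step 4: Sample variance = 1382.875 / 7 = 197.5536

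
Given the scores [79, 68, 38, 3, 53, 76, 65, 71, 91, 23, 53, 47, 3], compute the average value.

51.5385

Step 1: Sum all values: 79 + 68 + 38 + 3 + 53 + 76 + 65 + 71 + 91 + 23 + 53 + 47 + 3 = 670
Step 2: Count the number of values: n = 13
Step 3: Mean = sum / n = 670 / 13 = 51.5385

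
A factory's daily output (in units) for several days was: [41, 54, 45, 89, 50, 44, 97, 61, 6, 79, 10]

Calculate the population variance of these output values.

756.7769

Step 1: Compute the mean: (41 + 54 + 45 + 89 + 50 + 44 + 97 + 61 + 6 + 79 + 10) / 11 = 52.3636
Step 2: Compute squared deviations from the mean:
  (41 - 52.3636)^2 = 129.1322
  (54 - 52.3636)^2 = 2.6777
  (45 - 52.3636)^2 = 54.2231
  (89 - 52.3636)^2 = 1342.2231
  (50 - 52.3636)^2 = 5.5868
  (44 - 52.3636)^2 = 69.9504
  (97 - 52.3636)^2 = 1992.405
  (61 - 52.3636)^2 = 74.5868
  (6 - 52.3636)^2 = 2149.5868
  (79 - 52.3636)^2 = 709.4959
  (10 - 52.3636)^2 = 1794.6777
Step 3: Sum of squared deviations = 8324.5455
Step 4: Population variance = 8324.5455 / 11 = 756.7769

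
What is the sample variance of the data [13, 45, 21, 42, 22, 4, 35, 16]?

211.3571

Step 1: Compute the mean: (13 + 45 + 21 + 42 + 22 + 4 + 35 + 16) / 8 = 24.75
Step 2: Compute squared deviations from the mean:
  (13 - 24.75)^2 = 138.0625
  (45 - 24.75)^2 = 410.0625
  (21 - 24.75)^2 = 14.0625
  (42 - 24.75)^2 = 297.5625
  (22 - 24.75)^2 = 7.5625
  (4 - 24.75)^2 = 430.5625
  (35 - 24.75)^2 = 105.0625
  (16 - 24.75)^2 = 76.5625
Step 3: Sum of squared deviations = 1479.5
Step 4: Sample variance = 1479.5 / 7 = 211.3571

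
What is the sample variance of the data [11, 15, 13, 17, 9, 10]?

9.5

Step 1: Compute the mean: (11 + 15 + 13 + 17 + 9 + 10) / 6 = 12.5
Step 2: Compute squared deviations from the mean:
  (11 - 12.5)^2 = 2.25
  (15 - 12.5)^2 = 6.25
  (13 - 12.5)^2 = 0.25
  (17 - 12.5)^2 = 20.25
  (9 - 12.5)^2 = 12.25
  (10 - 12.5)^2 = 6.25
Step 3: Sum of squared deviations = 47.5
Step 4: Sample variance = 47.5 / 5 = 9.5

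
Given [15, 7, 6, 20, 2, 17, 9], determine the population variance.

36.9796

Step 1: Compute the mean: (15 + 7 + 6 + 20 + 2 + 17 + 9) / 7 = 10.8571
Step 2: Compute squared deviations from the mean:
  (15 - 10.8571)^2 = 17.1633
  (7 - 10.8571)^2 = 14.8776
  (6 - 10.8571)^2 = 23.5918
  (20 - 10.8571)^2 = 83.5918
  (2 - 10.8571)^2 = 78.449
  (17 - 10.8571)^2 = 37.7347
  (9 - 10.8571)^2 = 3.449
Step 3: Sum of squared deviations = 258.8571
Step 4: Population variance = 258.8571 / 7 = 36.9796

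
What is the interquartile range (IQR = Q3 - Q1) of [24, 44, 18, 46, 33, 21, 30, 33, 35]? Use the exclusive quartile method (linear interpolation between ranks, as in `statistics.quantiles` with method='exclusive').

17

Step 1: Sort the data: [18, 21, 24, 30, 33, 33, 35, 44, 46]
Step 2: n = 9
Step 3: Using the exclusive quartile method:
  Q1 = 22.5
  Q2 (median) = 33
  Q3 = 39.5
  IQR = Q3 - Q1 = 39.5 - 22.5 = 17
Step 4: IQR = 17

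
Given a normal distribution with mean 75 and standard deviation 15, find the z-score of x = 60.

-1

Step 1: Recall the z-score formula: z = (x - mu) / sigma
Step 2: Substitute values: z = (60 - 75) / 15
Step 3: z = -15 / 15 = -1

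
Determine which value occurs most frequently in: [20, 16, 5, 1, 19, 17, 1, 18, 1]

1

Step 1: Count the frequency of each value:
  1: appears 3 time(s)
  5: appears 1 time(s)
  16: appears 1 time(s)
  17: appears 1 time(s)
  18: appears 1 time(s)
  19: appears 1 time(s)
  20: appears 1 time(s)
Step 2: The value 1 appears most frequently (3 times).
Step 3: Mode = 1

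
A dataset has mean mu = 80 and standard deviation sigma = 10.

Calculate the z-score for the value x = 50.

-3

Step 1: Recall the z-score formula: z = (x - mu) / sigma
Step 2: Substitute values: z = (50 - 80) / 10
Step 3: z = -30 / 10 = -3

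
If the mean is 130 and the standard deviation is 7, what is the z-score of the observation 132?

0.2857

Step 1: Recall the z-score formula: z = (x - mu) / sigma
Step 2: Substitute values: z = (132 - 130) / 7
Step 3: z = 2 / 7 = 0.2857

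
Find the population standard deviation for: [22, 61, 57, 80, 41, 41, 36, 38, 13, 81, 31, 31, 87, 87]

24.1179

Step 1: Compute the mean: 50.4286
Step 2: Sum of squared deviations from the mean: 8143.4286
Step 3: Population variance = 8143.4286 / 14 = 581.6735
Step 4: Standard deviation = sqrt(581.6735) = 24.1179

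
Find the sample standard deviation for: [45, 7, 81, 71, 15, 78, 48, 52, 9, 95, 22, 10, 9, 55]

30.7986

Step 1: Compute the mean: 42.6429
Step 2: Sum of squared deviations from the mean: 12331.2143
Step 3: Sample variance = 12331.2143 / 13 = 948.5549
Step 4: Standard deviation = sqrt(948.5549) = 30.7986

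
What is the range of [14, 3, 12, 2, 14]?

12

Step 1: Identify the maximum value: max = 14
Step 2: Identify the minimum value: min = 2
Step 3: Range = max - min = 14 - 2 = 12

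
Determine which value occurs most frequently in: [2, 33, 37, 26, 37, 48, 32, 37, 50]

37

Step 1: Count the frequency of each value:
  2: appears 1 time(s)
  26: appears 1 time(s)
  32: appears 1 time(s)
  33: appears 1 time(s)
  37: appears 3 time(s)
  48: appears 1 time(s)
  50: appears 1 time(s)
Step 2: The value 37 appears most frequently (3 times).
Step 3: Mode = 37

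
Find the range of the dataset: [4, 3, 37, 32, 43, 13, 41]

40

Step 1: Identify the maximum value: max = 43
Step 2: Identify the minimum value: min = 3
Step 3: Range = max - min = 43 - 3 = 40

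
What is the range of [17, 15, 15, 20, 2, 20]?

18

Step 1: Identify the maximum value: max = 20
Step 2: Identify the minimum value: min = 2
Step 3: Range = max - min = 20 - 2 = 18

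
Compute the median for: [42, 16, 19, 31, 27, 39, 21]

27

Step 1: Sort the data in ascending order: [16, 19, 21, 27, 31, 39, 42]
Step 2: The number of values is n = 7.
Step 3: Since n is odd, the median is the middle value at position 4: 27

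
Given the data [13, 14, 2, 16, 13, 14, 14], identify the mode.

14

Step 1: Count the frequency of each value:
  2: appears 1 time(s)
  13: appears 2 time(s)
  14: appears 3 time(s)
  16: appears 1 time(s)
Step 2: The value 14 appears most frequently (3 times).
Step 3: Mode = 14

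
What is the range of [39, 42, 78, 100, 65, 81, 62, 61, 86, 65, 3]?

97

Step 1: Identify the maximum value: max = 100
Step 2: Identify the minimum value: min = 3
Step 3: Range = max - min = 100 - 3 = 97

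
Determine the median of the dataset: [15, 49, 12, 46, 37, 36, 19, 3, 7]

19

Step 1: Sort the data in ascending order: [3, 7, 12, 15, 19, 36, 37, 46, 49]
Step 2: The number of values is n = 9.
Step 3: Since n is odd, the median is the middle value at position 5: 19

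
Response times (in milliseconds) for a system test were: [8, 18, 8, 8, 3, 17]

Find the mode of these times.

8

Step 1: Count the frequency of each value:
  3: appears 1 time(s)
  8: appears 3 time(s)
  17: appears 1 time(s)
  18: appears 1 time(s)
Step 2: The value 8 appears most frequently (3 times).
Step 3: Mode = 8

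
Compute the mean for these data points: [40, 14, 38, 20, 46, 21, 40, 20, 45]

31.5556

Step 1: Sum all values: 40 + 14 + 38 + 20 + 46 + 21 + 40 + 20 + 45 = 284
Step 2: Count the number of values: n = 9
Step 3: Mean = sum / n = 284 / 9 = 31.5556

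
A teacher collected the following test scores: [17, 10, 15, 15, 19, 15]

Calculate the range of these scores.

9

Step 1: Identify the maximum value: max = 19
Step 2: Identify the minimum value: min = 10
Step 3: Range = max - min = 19 - 10 = 9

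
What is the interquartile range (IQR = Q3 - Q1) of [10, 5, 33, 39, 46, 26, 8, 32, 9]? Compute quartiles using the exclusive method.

27.5

Step 1: Sort the data: [5, 8, 9, 10, 26, 32, 33, 39, 46]
Step 2: n = 9
Step 3: Using the exclusive quartile method:
  Q1 = 8.5
  Q2 (median) = 26
  Q3 = 36
  IQR = Q3 - Q1 = 36 - 8.5 = 27.5
Step 4: IQR = 27.5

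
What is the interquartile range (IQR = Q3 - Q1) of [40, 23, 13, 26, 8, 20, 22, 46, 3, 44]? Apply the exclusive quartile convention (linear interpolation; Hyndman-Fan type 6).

29.25

Step 1: Sort the data: [3, 8, 13, 20, 22, 23, 26, 40, 44, 46]
Step 2: n = 10
Step 3: Using the exclusive quartile method:
  Q1 = 11.75
  Q2 (median) = 22.5
  Q3 = 41
  IQR = Q3 - Q1 = 41 - 11.75 = 29.25
Step 4: IQR = 29.25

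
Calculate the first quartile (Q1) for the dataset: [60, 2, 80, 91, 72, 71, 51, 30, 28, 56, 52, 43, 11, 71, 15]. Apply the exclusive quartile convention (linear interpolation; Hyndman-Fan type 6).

28

Step 1: Sort the data: [2, 11, 15, 28, 30, 43, 51, 52, 56, 60, 71, 71, 72, 80, 91]
Step 2: n = 15
Step 3: Using the exclusive quartile method:
  Q1 = 28
  Q2 (median) = 52
  Q3 = 71
  IQR = Q3 - Q1 = 71 - 28 = 43
Step 4: Q1 = 28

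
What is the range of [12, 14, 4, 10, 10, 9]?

10

Step 1: Identify the maximum value: max = 14
Step 2: Identify the minimum value: min = 4
Step 3: Range = max - min = 14 - 4 = 10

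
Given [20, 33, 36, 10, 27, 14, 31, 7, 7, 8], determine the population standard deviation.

10.9914

Step 1: Compute the mean: 19.3
Step 2: Sum of squared deviations from the mean: 1208.1
Step 3: Population variance = 1208.1 / 10 = 120.81
Step 4: Standard deviation = sqrt(120.81) = 10.9914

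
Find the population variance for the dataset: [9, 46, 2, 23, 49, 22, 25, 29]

228.4844

Step 1: Compute the mean: (9 + 46 + 2 + 23 + 49 + 22 + 25 + 29) / 8 = 25.625
Step 2: Compute squared deviations from the mean:
  (9 - 25.625)^2 = 276.3906
  (46 - 25.625)^2 = 415.1406
  (2 - 25.625)^2 = 558.1406
  (23 - 25.625)^2 = 6.8906
  (49 - 25.625)^2 = 546.3906
  (22 - 25.625)^2 = 13.1406
  (25 - 25.625)^2 = 0.3906
  (29 - 25.625)^2 = 11.3906
Step 3: Sum of squared deviations = 1827.875
Step 4: Population variance = 1827.875 / 8 = 228.4844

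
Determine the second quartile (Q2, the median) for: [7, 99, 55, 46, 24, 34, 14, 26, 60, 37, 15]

34

Step 1: Sort the data: [7, 14, 15, 24, 26, 34, 37, 46, 55, 60, 99]
Step 2: n = 11
Step 3: Q2 is the median. Since n is odd, it is the middle value at position 6: 34
Step 4: Q2 = 34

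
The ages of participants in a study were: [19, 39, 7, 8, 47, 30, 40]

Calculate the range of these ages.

40

Step 1: Identify the maximum value: max = 47
Step 2: Identify the minimum value: min = 7
Step 3: Range = max - min = 47 - 7 = 40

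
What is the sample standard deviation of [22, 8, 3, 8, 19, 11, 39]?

12.2163

Step 1: Compute the mean: 15.7143
Step 2: Sum of squared deviations from the mean: 895.4286
Step 3: Sample variance = 895.4286 / 6 = 149.2381
Step 4: Standard deviation = sqrt(149.2381) = 12.2163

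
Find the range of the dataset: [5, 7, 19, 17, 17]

14

Step 1: Identify the maximum value: max = 19
Step 2: Identify the minimum value: min = 5
Step 3: Range = max - min = 19 - 5 = 14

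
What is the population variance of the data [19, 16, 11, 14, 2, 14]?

28.5556

Step 1: Compute the mean: (19 + 16 + 11 + 14 + 2 + 14) / 6 = 12.6667
Step 2: Compute squared deviations from the mean:
  (19 - 12.6667)^2 = 40.1111
  (16 - 12.6667)^2 = 11.1111
  (11 - 12.6667)^2 = 2.7778
  (14 - 12.6667)^2 = 1.7778
  (2 - 12.6667)^2 = 113.7778
  (14 - 12.6667)^2 = 1.7778
Step 3: Sum of squared deviations = 171.3333
Step 4: Population variance = 171.3333 / 6 = 28.5556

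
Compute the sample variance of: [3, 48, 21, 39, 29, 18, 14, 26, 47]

231.4444

Step 1: Compute the mean: (3 + 48 + 21 + 39 + 29 + 18 + 14 + 26 + 47) / 9 = 27.2222
Step 2: Compute squared deviations from the mean:
  (3 - 27.2222)^2 = 586.716
  (48 - 27.2222)^2 = 431.716
  (21 - 27.2222)^2 = 38.716
  (39 - 27.2222)^2 = 138.716
  (29 - 27.2222)^2 = 3.1605
  (18 - 27.2222)^2 = 85.0494
  (14 - 27.2222)^2 = 174.8272
  (26 - 27.2222)^2 = 1.4938
  (47 - 27.2222)^2 = 391.1605
Step 3: Sum of squared deviations = 1851.5556
Step 4: Sample variance = 1851.5556 / 8 = 231.4444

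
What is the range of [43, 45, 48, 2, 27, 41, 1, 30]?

47

Step 1: Identify the maximum value: max = 48
Step 2: Identify the minimum value: min = 1
Step 3: Range = max - min = 48 - 1 = 47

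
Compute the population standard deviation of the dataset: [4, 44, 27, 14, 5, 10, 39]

15.1267

Step 1: Compute the mean: 20.4286
Step 2: Sum of squared deviations from the mean: 1601.7143
Step 3: Population variance = 1601.7143 / 7 = 228.8163
Step 4: Standard deviation = sqrt(228.8163) = 15.1267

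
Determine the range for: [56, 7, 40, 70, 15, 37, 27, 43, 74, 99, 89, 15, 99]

92

Step 1: Identify the maximum value: max = 99
Step 2: Identify the minimum value: min = 7
Step 3: Range = max - min = 99 - 7 = 92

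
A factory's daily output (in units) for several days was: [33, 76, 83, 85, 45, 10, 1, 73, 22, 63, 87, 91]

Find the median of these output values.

68

Step 1: Sort the data in ascending order: [1, 10, 22, 33, 45, 63, 73, 76, 83, 85, 87, 91]
Step 2: The number of values is n = 12.
Step 3: Since n is even, the median is the average of positions 6 and 7:
  Median = (63 + 73) / 2 = 68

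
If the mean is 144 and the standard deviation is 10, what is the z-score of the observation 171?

2.7

Step 1: Recall the z-score formula: z = (x - mu) / sigma
Step 2: Substitute values: z = (171 - 144) / 10
Step 3: z = 27 / 10 = 2.7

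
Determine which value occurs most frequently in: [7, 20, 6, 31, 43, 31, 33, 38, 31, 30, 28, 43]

31

Step 1: Count the frequency of each value:
  6: appears 1 time(s)
  7: appears 1 time(s)
  20: appears 1 time(s)
  28: appears 1 time(s)
  30: appears 1 time(s)
  31: appears 3 time(s)
  33: appears 1 time(s)
  38: appears 1 time(s)
  43: appears 2 time(s)
Step 2: The value 31 appears most frequently (3 times).
Step 3: Mode = 31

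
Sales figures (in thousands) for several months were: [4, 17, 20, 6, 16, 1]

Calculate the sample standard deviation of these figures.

7.9415

Step 1: Compute the mean: 10.6667
Step 2: Sum of squared deviations from the mean: 315.3333
Step 3: Sample variance = 315.3333 / 5 = 63.0667
Step 4: Standard deviation = sqrt(63.0667) = 7.9415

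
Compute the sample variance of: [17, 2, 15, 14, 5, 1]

50.8

Step 1: Compute the mean: (17 + 2 + 15 + 14 + 5 + 1) / 6 = 9
Step 2: Compute squared deviations from the mean:
  (17 - 9)^2 = 64
  (2 - 9)^2 = 49
  (15 - 9)^2 = 36
  (14 - 9)^2 = 25
  (5 - 9)^2 = 16
  (1 - 9)^2 = 64
Step 3: Sum of squared deviations = 254
Step 4: Sample variance = 254 / 5 = 50.8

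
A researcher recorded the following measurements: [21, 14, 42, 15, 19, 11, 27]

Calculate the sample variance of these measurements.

110.9048

Step 1: Compute the mean: (21 + 14 + 42 + 15 + 19 + 11 + 27) / 7 = 21.2857
Step 2: Compute squared deviations from the mean:
  (21 - 21.2857)^2 = 0.0816
  (14 - 21.2857)^2 = 53.0816
  (42 - 21.2857)^2 = 429.0816
  (15 - 21.2857)^2 = 39.5102
  (19 - 21.2857)^2 = 5.2245
  (11 - 21.2857)^2 = 105.7959
  (27 - 21.2857)^2 = 32.6531
Step 3: Sum of squared deviations = 665.4286
Step 4: Sample variance = 665.4286 / 6 = 110.9048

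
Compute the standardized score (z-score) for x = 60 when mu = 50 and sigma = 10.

1

Step 1: Recall the z-score formula: z = (x - mu) / sigma
Step 2: Substitute values: z = (60 - 50) / 10
Step 3: z = 10 / 10 = 1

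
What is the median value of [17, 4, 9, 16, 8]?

9

Step 1: Sort the data in ascending order: [4, 8, 9, 16, 17]
Step 2: The number of values is n = 5.
Step 3: Since n is odd, the median is the middle value at position 3: 9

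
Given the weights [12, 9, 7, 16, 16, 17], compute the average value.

12.8333

Step 1: Sum all values: 12 + 9 + 7 + 16 + 16 + 17 = 77
Step 2: Count the number of values: n = 6
Step 3: Mean = sum / n = 77 / 6 = 12.8333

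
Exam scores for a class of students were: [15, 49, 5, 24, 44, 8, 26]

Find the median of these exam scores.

24

Step 1: Sort the data in ascending order: [5, 8, 15, 24, 26, 44, 49]
Step 2: The number of values is n = 7.
Step 3: Since n is odd, the median is the middle value at position 4: 24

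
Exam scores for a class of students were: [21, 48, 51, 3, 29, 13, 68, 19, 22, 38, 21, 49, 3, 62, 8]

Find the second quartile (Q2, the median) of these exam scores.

22

Step 1: Sort the data: [3, 3, 8, 13, 19, 21, 21, 22, 29, 38, 48, 49, 51, 62, 68]
Step 2: n = 15
Step 3: Q2 is the median. Since n is odd, it is the middle value at position 8: 22
Step 4: Q2 = 22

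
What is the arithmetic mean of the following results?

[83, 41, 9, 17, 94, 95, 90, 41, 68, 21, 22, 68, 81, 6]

52.5714

Step 1: Sum all values: 83 + 41 + 9 + 17 + 94 + 95 + 90 + 41 + 68 + 21 + 22 + 68 + 81 + 6 = 736
Step 2: Count the number of values: n = 14
Step 3: Mean = sum / n = 736 / 14 = 52.5714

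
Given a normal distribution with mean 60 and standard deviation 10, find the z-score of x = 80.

2

Step 1: Recall the z-score formula: z = (x - mu) / sigma
Step 2: Substitute values: z = (80 - 60) / 10
Step 3: z = 20 / 10 = 2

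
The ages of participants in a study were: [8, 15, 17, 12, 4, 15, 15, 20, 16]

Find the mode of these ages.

15

Step 1: Count the frequency of each value:
  4: appears 1 time(s)
  8: appears 1 time(s)
  12: appears 1 time(s)
  15: appears 3 time(s)
  16: appears 1 time(s)
  17: appears 1 time(s)
  20: appears 1 time(s)
Step 2: The value 15 appears most frequently (3 times).
Step 3: Mode = 15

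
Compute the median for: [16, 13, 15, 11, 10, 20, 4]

13

Step 1: Sort the data in ascending order: [4, 10, 11, 13, 15, 16, 20]
Step 2: The number of values is n = 7.
Step 3: Since n is odd, the median is the middle value at position 4: 13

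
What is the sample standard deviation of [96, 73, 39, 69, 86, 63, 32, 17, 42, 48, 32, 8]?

27.2345

Step 1: Compute the mean: 50.4167
Step 2: Sum of squared deviations from the mean: 8158.9167
Step 3: Sample variance = 8158.9167 / 11 = 741.7197
Step 4: Standard deviation = sqrt(741.7197) = 27.2345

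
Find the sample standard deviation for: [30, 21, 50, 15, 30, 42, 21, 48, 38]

12.4978

Step 1: Compute the mean: 32.7778
Step 2: Sum of squared deviations from the mean: 1249.5556
Step 3: Sample variance = 1249.5556 / 8 = 156.1944
Step 4: Standard deviation = sqrt(156.1944) = 12.4978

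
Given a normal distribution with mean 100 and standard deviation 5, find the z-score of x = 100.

0

Step 1: Recall the z-score formula: z = (x - mu) / sigma
Step 2: Substitute values: z = (100 - 100) / 5
Step 3: z = 0 / 5 = 0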